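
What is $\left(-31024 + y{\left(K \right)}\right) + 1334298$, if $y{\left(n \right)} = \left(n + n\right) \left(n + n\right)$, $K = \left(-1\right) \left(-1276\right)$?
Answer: $7815978$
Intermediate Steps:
$K = 1276$
$y{\left(n \right)} = 4 n^{2}$ ($y{\left(n \right)} = 2 n 2 n = 4 n^{2}$)
$\left(-31024 + y{\left(K \right)}\right) + 1334298 = \left(-31024 + 4 \cdot 1276^{2}\right) + 1334298 = \left(-31024 + 4 \cdot 1628176\right) + 1334298 = \left(-31024 + 6512704\right) + 1334298 = 6481680 + 1334298 = 7815978$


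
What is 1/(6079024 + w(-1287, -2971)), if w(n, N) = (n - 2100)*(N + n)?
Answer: 1/20500870 ≈ 4.8778e-8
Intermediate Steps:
w(n, N) = (-2100 + n)*(N + n)
1/(6079024 + w(-1287, -2971)) = 1/(6079024 + ((-1287)**2 - 2100*(-2971) - 2100*(-1287) - 2971*(-1287))) = 1/(6079024 + (1656369 + 6239100 + 2702700 + 3823677)) = 1/(6079024 + 14421846) = 1/20500870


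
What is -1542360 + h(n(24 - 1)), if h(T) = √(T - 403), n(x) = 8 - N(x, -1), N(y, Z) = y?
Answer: -1542360 + I*√418 ≈ -1.5424e+6 + 20.445*I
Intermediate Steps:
n(x) = 8 - x
h(T) = √(-403 + T)
-1542360 + h(n(24 - 1)) = -1542360 + √(-403 + (8 - (24 - 1))) = -1542360 + √(-403 + (8 - 1*23)) = -1542360 + √(-403 + (8 - 23)) = -1542360 + √(-403 - 15) = -1542360 + √(-418) = -1542360 + I*√418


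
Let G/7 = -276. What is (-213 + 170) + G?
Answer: -1975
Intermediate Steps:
G = -1932 (G = 7*(-276) = -1932)
(-213 + 170) + G = (-213 + 170) - 1932 = -43 - 1932 = -1975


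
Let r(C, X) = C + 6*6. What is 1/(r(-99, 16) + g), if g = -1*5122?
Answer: -1/5185 ≈ -0.00019286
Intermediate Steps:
r(C, X) = 36 + C (r(C, X) = C + 36 = 36 + C)
g = -5122
1/(r(-99, 16) + g) = 1/((36 - 99) - 5122) = 1/(-63 - 5122) = 1/(-5185) = -1/5185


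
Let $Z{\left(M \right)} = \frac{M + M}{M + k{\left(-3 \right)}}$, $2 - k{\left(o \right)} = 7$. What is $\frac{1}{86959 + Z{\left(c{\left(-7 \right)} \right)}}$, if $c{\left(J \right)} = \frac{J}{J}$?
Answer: $\frac{2}{173917} \approx 1.15 \cdot 10^{-5}$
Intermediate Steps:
$k{\left(o \right)} = -5$ ($k{\left(o \right)} = 2 - 7 = -5$)
$c{\left(J \right)} = 1$
$Z{\left(M \right)} = \frac{2 M}{-5 + M}$ ($Z{\left(M \right)} = \frac{M + M}{M - 5} = \frac{2 M}{-5 + M}$)
$\frac{1}{86959 + Z{\left(c{\left(-7 \right)} \right)}} = \frac{1}{86959 + 2 \cdot 1 \frac{1}{-5 + 1}} = \frac{1}{86959 + 2 \cdot 1 \frac{1}{-4}} = \frac{1}{86959 + 2 \cdot 1 \left(- \frac{1}{4}\right)} = \frac{1}{86959 - \frac{1}{2}} = \frac{1}{\frac{173917}{2}} = \frac{2}{173917}$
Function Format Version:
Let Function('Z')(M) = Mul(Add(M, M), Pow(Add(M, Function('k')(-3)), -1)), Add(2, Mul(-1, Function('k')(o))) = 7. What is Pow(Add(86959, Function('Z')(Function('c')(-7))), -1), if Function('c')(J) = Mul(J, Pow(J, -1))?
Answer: Rational(2, 173917) ≈ 1.1500e-5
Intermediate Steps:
Function('k')(o) = -5 (Function('k')(o) = Add(2, Mul(-1, 7)) = Add(2, -7) = -5)
Function('c')(J) = 1
Function('Z')(M) = Mul(2, M, Pow(Add(-5, M), -1)) (Function('Z')(M) = Mul(Add(M, M), Pow(Add(M, -5), -1)) = Mul(Mul(2, M), Pow(Add(-5, M), -1)) = Mul(2, M, Pow(Add(-5, M), -1)))
Pow(Add(86959, Function('Z')(Function('c')(-7))), -1) = Pow(Add(86959, Mul(2, 1, Pow(Add(-5, 1), -1))), -1) = Pow(Add(86959, Mul(2, 1, Pow(-4, -1))), -1) = Pow(Add(86959, Mul(2, 1, Rational(-1, 4))), -1) = Pow(Add(86959, Rational(-1, 2)), -1) = Pow(Rational(173917, 2), -1) = Rational(2, 173917)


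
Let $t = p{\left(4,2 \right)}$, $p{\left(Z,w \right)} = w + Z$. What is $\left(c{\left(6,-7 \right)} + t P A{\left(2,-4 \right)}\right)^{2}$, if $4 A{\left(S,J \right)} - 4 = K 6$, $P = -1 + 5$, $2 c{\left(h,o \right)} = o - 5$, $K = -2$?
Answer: $2916$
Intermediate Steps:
$c{\left(h,o \right)} = - \frac{5}{2} + \frac{o}{2}$ ($c{\left(h,o \right)} = \frac{o - 5}{2} = \frac{-5 + o}{2} = - \frac{5}{2} + \frac{o}{2}$)
$p{\left(Z,w \right)} = Z + w$
$P = 4$
$A{\left(S,J \right)} = -2$ ($A{\left(S,J \right)} = 1 + \frac{\left(-2\right) 6}{4} = 1 + \frac{1}{4} \left(-12\right) = 1 - 3 = -2$)
$t = 6$ ($t = 4 + 2 = 6$)
$\left(c{\left(6,-7 \right)} + t P A{\left(2,-4 \right)}\right)^{2} = \left(\left(- \frac{5}{2} + \frac{1}{2} \left(-7\right)\right) + 6 \cdot 4 \left(-2\right)\right)^{2} = \left(\left(- \frac{5}{2} - \frac{7}{2}\right) + 24 \left(-2\right)\right)^{2} = \left(-6 - 48\right)^{2} = \left(-54\right)^{2} = 2916$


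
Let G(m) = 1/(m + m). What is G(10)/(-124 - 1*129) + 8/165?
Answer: 733/15180 ≈ 0.048287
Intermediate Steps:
G(m) = 1/(2*m)
G(10)/(-124 - 1*129) + 8/165 = ((½)/10)/(-124 - 1*129) + 8/165 = ((½)*(⅒))/(-124 - 129) + 8*(1/165) = (1/20)/(-253) + 8/165 = (1/20)*(-1/253) + 8/165 = -1/5060 + 8/165 = 733/15180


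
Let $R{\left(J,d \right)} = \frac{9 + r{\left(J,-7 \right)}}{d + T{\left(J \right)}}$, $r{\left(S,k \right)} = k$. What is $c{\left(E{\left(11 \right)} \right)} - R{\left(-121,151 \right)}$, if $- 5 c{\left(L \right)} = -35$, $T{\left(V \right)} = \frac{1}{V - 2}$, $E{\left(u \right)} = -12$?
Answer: $\frac{64879}{9286} \approx 6.9868$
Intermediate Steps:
$T{\left(V \right)} = \frac{1}{-2 + V}$
$c{\left(L \right)} = 7$ ($c{\left(L \right)} = \left(- \frac{1}{5}\right) \left(-35\right) = 7$)
$R{\left(J,d \right)} = \frac{2}{d + \frac{1}{-2 + J}}$ ($R{\left(J,d \right)} = \frac{9 - 7}{d + \frac{1}{-2 + J}} = \frac{2}{d + \frac{1}{-2 + J}}$)
$c{\left(E{\left(11 \right)} \right)} - R{\left(-121,151 \right)} = 7 - \frac{2 \left(-2 - 121\right)}{1 + 151 \left(-2 - 121\right)} = 7 - 2 \frac{1}{1 + 151 \left(-123\right)} \left(-123\right) = 7 - 2 \frac{1}{1 - 18573} \left(-123\right) = 7 - 2 \frac{1}{-18572} \left(-123\right) = 7 - 2 \left(- \frac{1}{18572}\right) \left(-123\right) = 7 - \frac{123}{9286} = \frac{64879}{9286}$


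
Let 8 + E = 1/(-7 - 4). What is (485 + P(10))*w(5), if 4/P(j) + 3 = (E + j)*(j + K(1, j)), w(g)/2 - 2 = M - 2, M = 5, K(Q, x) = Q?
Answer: 43670/9 ≈ 4852.2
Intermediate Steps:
w(g) = 10 (w(g) = 4 + 2*(5 - 2) = 4 + 2*3 = 4 + 6 = 10)
E = -89/11 (E = -8 + 1/(-7 - 4) = -8 + 1/(-11) = -8 - 1/11 = -89/11 ≈ -8.0909)
P(j) = 4/(-3 + (1 + j)*(-89/11 + j)) (P(j) = 4/(-3 + (-89/11 + j)*(j + 1)) = 4/(-3 + (-89/11 + j)*(1 + j)) = 4/(-3 + (1 + j)*(-89/11 + j)))
(485 + P(10))*w(5) = (485 + 44/(-122 - 78*10 + 11*10²))*10 = (485 + 44/(-122 - 780 + 11*100))*10 = (485 + 44/(-122 - 780 + 1100))*10 = (485 + 44/198)*10 = (485 + 44*(1/198))*10 = (485 + 2/9)*10 = (4367/9)*10 = 43670/9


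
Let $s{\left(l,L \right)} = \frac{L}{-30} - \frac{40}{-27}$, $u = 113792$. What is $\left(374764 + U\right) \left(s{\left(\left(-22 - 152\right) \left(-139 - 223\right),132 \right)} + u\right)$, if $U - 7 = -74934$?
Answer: $\frac{4605953871262}{135} \approx 3.4118 \cdot 10^{10}$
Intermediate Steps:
$U = -74927$ ($U = 7 - 74934 = -74927$)
$s{\left(l,L \right)} = \frac{40}{27} - \frac{L}{30}$ ($s{\left(l,L \right)} = L \left(- \frac{1}{30}\right) - - \frac{40}{27} = - \frac{L}{30} + \frac{40}{27} = \frac{40}{27} - \frac{L}{30}$)
$\left(374764 + U\right) \left(s{\left(\left(-22 - 152\right) \left(-139 - 223\right),132 \right)} + u\right) = \left(374764 - 74927\right) \left(\left(\frac{40}{27} - \frac{22}{5}\right) + 113792\right) = 299837 \left(\left(\frac{40}{27} - \frac{22}{5}\right) + 113792\right) = 299837 \left(- \frac{394}{135} + 113792\right) = 299837 \cdot \frac{15361526}{135} = \frac{4605953871262}{135}$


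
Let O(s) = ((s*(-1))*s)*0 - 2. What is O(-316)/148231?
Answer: -2/148231 ≈ -1.3492e-5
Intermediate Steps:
O(s) = -2 (O(s) = ((-s)*s)*0 - 2 = -s²*0 - 2 = 0 - 2 = -2)
O(-316)/148231 = -2/148231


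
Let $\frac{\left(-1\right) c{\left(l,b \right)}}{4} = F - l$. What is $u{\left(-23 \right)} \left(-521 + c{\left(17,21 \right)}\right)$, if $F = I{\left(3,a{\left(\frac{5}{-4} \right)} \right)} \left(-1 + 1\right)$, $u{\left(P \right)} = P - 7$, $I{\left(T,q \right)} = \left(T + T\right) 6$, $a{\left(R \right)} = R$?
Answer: $13590$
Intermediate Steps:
$I{\left(T,q \right)} = 12 T$ ($I{\left(T,q \right)} = 2 T 6 = 12 T$)
$u{\left(P \right)} = -7 + P$
$F = 0$ ($F = 12 \cdot 3 \left(-1 + 1\right) = 36 \cdot 0 = 0$)
$c{\left(l,b \right)} = 4 l$ ($c{\left(l,b \right)} = - 4 \left(0 - l\right) = - 4 \left(- l\right) = 4 l$)
$u{\left(-23 \right)} \left(-521 + c{\left(17,21 \right)}\right) = \left(-7 - 23\right) \left(-521 + 4 \cdot 17\right) = - 30 \left(-521 + 68\right) = \left(-30\right) \left(-453\right) = 13590$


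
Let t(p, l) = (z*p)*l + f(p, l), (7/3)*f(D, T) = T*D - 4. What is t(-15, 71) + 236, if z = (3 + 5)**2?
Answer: -478675/7 ≈ -68382.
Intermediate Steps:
z = 64 (z = 8**2 = 64)
f(D, T) = -12/7 + 3*D*T/7 (f(D, T) = 3*(T*D - 4)/7 = 3*(D*T - 4)/7 = 3*(-4 + D*T)/7 = -12/7 + 3*D*T/7)
t(p, l) = -12/7 + 451*l*p/7 (t(p, l) = (64*p)*l + (-12/7 + 3*p*l/7) = 64*l*p + (-12/7 + 3*l*p/7) = -12/7 + 451*l*p/7)
t(-15, 71) + 236 = (-12/7 + (451/7)*71*(-15)) + 236 = (-12/7 - 480315/7) + 236 = -480327/7 + 236 = -478675/7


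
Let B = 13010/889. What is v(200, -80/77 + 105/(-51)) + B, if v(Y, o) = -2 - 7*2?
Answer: -1214/889 ≈ -1.3656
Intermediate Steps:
B = 13010/889 (B = 13010*(1/889) = 13010/889 ≈ 14.634)
v(Y, o) = -16 (v(Y, o) = -2 - 14 = -16)
v(200, -80/77 + 105/(-51)) + B = -16 + 13010/889 = -1214/889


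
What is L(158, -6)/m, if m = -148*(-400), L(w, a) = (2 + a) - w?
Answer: -81/29600 ≈ -0.0027365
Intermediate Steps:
L(w, a) = 2 + a - w
m = 59200
L(158, -6)/m = (2 - 6 - 1*158)/59200 = (2 - 6 - 158)*(1/59200) = -162*1/59200 = -81/29600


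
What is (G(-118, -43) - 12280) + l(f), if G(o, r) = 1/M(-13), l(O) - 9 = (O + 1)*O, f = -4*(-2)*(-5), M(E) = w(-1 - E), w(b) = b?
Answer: -128531/12 ≈ -10711.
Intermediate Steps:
M(E) = -1 - E
f = -40 (f = 8*(-5) = -40)
l(O) = 9 + O*(1 + O) (l(O) = 9 + (O + 1)*O = 9 + (1 + O)*O = 9 + O*(1 + O))
G(o, r) = 1/12 (G(o, r) = 1/(-1 - 1*(-13)) = 1/(-1 + 13) = 1/12)
(G(-118, -43) - 12280) + l(f) = (1/12 - 12280) + (9 - 40 + (-40)²) = -147359/12 + (9 - 40 + 1600) = -147359/12 + 1569 = -128531/12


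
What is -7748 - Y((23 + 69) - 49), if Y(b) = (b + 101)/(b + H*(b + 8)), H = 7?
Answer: -193709/25 ≈ -7748.4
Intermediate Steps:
Y(b) = (101 + b)/(56 + 8*b) (Y(b) = (b + 101)/(b + 7*(b + 8)) = (101 + b)/(b + 7*(8 + b)) = (101 + b)/(b + (56 + 7*b)) = (101 + b)/(56 + 8*b))
-7748 - Y((23 + 69) - 49) = -7748 - (101 + ((23 + 69) - 49))/(8*(7 + ((23 + 69) - 49))) = -7748 - (101 + (92 - 49))/(8*(7 + (92 - 49))) = -7748 - (101 + 43)/(8*(7 + 43)) = -7748 - 144/(8*50) = -7748 - 1*9/25 = -7748 - 9/25 = -193709/25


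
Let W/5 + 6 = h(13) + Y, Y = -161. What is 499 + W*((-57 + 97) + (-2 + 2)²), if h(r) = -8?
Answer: -34501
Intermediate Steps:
W = -875 (W = -30 + 5*(-8 - 161) = -30 + 5*(-169) = -30 - 845 = -875)
499 + W*((-57 + 97) + (-2 + 2)²) = 499 - 875*((-57 + 97) + (-2 + 2)²) = 499 - 875*(40 + 0²) = 499 - 875*(40 + 0) = 499 - 875*40 = 499 - 35000 = -34501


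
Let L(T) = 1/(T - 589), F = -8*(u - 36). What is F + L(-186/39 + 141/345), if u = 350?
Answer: -2228331383/887074 ≈ -2512.0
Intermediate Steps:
F = -2512 (F = -8*(350 - 36) = -8*314 = -2512)
L(T) = 1/(-589 + T)
F + L(-186/39 + 141/345) = -2512 + 1/(-589 + (-186/39 + 141/345)) = -2512 + 1/(-589 + (-186*1/39 + 141*(1/345))) = -2512 + 1/(-589 + (-62/13 + 47/115)) = -2512 + 1/(-589 - 6519/1495) = -2512 + 1/(-887074/1495) = -2512 - 1495/887074 = -2228331383/887074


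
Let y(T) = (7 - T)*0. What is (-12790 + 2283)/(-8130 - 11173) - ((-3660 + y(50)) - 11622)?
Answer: 294998953/19303 ≈ 15283.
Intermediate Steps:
y(T) = 0
(-12790 + 2283)/(-8130 - 11173) - ((-3660 + y(50)) - 11622) = (-12790 + 2283)/(-8130 - 11173) - ((-3660 + 0) - 11622) = -10507/(-19303) - (-3660 - 11622) = -10507*(-1/19303) - 1*(-15282) = 10507/19303 + 15282 = 294998953/19303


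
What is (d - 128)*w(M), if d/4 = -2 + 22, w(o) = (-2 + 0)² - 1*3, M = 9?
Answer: -48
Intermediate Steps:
w(o) = 1 (w(o) = (-2)² - 3 = 4 - 3 = 1)
d = 80 (d = 4*(-2 + 22) = 4*20 = 80)
(d - 128)*w(M) = (80 - 128)*1 = -48*1 = -48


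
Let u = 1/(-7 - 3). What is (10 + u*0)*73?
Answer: 730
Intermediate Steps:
u = -1/10 (u = 1/(-10) = -1/10 ≈ -0.10000)
(10 + u*0)*73 = (10 - 1/10*0)*73 = (10 + 0)*73 = 10*73 = 730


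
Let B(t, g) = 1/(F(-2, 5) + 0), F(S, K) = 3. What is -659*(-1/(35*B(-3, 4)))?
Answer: 1977/35 ≈ 56.486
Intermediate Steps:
B(t, g) = ⅓ (B(t, g) = 1/(3 + 0) = 1/3 = ⅓)
-659*(-1/(35*B(-3, 4))) = -659/((-35*⅓)) = -659/(-35/3) = -659*(-3/35) = 1977/35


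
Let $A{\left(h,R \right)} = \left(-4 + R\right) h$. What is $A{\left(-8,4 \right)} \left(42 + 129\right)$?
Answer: $0$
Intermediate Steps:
$A{\left(h,R \right)} = h \left(-4 + R\right)$
$A{\left(-8,4 \right)} \left(42 + 129\right) = - 8 \left(-4 + 4\right) \left(42 + 129\right) = \left(-8\right) 0 \cdot 171 = 0 \cdot 171 = 0$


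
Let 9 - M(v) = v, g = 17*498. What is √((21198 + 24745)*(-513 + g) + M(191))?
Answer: √365384497 ≈ 19115.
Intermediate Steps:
g = 8466
M(v) = 9 - v
√((21198 + 24745)*(-513 + g) + M(191)) = √((21198 + 24745)*(-513 + 8466) + (9 - 1*191)) = √(45943*7953 + (9 - 191)) = √(365384679 - 182) = √365384497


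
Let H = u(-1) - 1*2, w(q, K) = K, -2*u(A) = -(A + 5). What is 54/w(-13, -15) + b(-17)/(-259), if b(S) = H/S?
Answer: -18/5 ≈ -3.6000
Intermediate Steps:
u(A) = 5/2 + A/2 (u(A) = -(-1)*(A + 5)/2 = -(-1)*(5 + A)/2 = -(-5 - A)/2 = 5/2 + A/2)
H = 0 (H = (5/2 + (½)*(-1)) - 1*2 = (5/2 - ½) - 2 = 2 - 2 = 0)
b(S) = 0 (b(S) = 0/S = 0)
54/w(-13, -15) + b(-17)/(-259) = 54/(-15) + 0/(-259) = 54*(-1/15) + 0*(-1/259) = -18/5 + 0 = -18/5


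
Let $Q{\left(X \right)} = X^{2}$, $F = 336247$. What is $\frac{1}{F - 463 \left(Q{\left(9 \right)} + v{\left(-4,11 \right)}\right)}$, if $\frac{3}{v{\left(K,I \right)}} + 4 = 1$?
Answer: $\frac{1}{299207} \approx 3.3422 \cdot 10^{-6}$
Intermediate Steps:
$v{\left(K,I \right)} = -1$ ($v{\left(K,I \right)} = \frac{3}{-4 + 1} = \frac{3}{-3} = 3 \left(- \frac{1}{3}\right) = -1$)
$\frac{1}{F - 463 \left(Q{\left(9 \right)} + v{\left(-4,11 \right)}\right)} = \frac{1}{336247 - 463 \left(9^{2} - 1\right)} = \frac{1}{336247 - 463 \left(81 - 1\right)} = \frac{1}{336247 - 37040} = \frac{1}{299207}$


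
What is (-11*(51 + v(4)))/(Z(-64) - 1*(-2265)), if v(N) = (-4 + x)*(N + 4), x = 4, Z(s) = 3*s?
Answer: -187/691 ≈ -0.27062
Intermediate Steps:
v(N) = 0 (v(N) = (-4 + 4)*(N + 4) = 0*(4 + N) = 0)
(-11*(51 + v(4)))/(Z(-64) - 1*(-2265)) = (-11*(51 + 0))/(3*(-64) - 1*(-2265)) = (-11*51)/(-192 + 2265) = -561/2073 = -561*1/2073 = -187/691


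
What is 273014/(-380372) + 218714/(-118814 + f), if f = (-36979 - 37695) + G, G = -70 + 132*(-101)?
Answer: -34919137017/19673790770 ≈ -1.7749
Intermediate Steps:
G = -13402 (G = -70 - 13332 = -13402)
f = -88076 (f = (-36979 - 37695) - 13402 = -74674 - 13402 = -88076)
273014/(-380372) + 218714/(-118814 + f) = 273014/(-380372) + 218714/(-118814 - 88076) = 273014*(-1/380372) + 218714/(-206890) = -136507/190186 + 218714*(-1/206890) = -136507/190186 - 109357/103445 = -34919137017/19673790770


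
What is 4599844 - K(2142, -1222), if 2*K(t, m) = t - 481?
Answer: 9198027/2 ≈ 4.5990e+6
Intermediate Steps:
K(t, m) = -481/2 + t/2 (K(t, m) = (t - 481)/2 = (-481 + t)/2 = -481/2 + t/2)
4599844 - K(2142, -1222) = 4599844 - (-481/2 + (½)*2142) = 4599844 - (-481/2 + 1071) = 4599844 - 1*1661/2 = 4599844 - 1661/2 = 9198027/2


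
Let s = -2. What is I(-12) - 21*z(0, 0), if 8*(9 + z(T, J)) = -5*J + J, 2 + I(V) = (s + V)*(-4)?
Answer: 243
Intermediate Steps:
I(V) = 6 - 4*V (I(V) = -2 + (-2 + V)*(-4) = -2 + (8 - 4*V) = 6 - 4*V)
z(T, J) = -9 - J/2 (z(T, J) = -9 + (-5*J + J)/8 = -9 + (-4*J)/8 = -9 - J/2)
I(-12) - 21*z(0, 0) = (6 - 4*(-12)) - 21*(-9 - ½*0) = (6 + 48) - 21*(-9 + 0) = 54 - 21*(-9) = 54 + 189 = 243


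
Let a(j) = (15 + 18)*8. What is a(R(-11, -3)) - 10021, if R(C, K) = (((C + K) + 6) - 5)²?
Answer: -9757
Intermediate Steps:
R(C, K) = (1 + C + K)² (R(C, K) = ((6 + C + K) - 5)² = (1 + C + K)²)
a(j) = 264 (a(j) = 33*8 = 264)
a(R(-11, -3)) - 10021 = 264 - 10021 = -9757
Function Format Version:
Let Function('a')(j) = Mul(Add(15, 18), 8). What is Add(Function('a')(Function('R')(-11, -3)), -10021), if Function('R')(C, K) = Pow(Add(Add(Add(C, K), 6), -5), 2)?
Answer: -9757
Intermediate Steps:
Function('R')(C, K) = Pow(Add(1, C, K), 2) (Function('R')(C, K) = Pow(Add(Add(6, C, K), -5), 2) = Pow(Add(1, C, K), 2))
Function('a')(j) = 264 (Function('a')(j) = Mul(33, 8) = 264)
Add(Function('a')(Function('R')(-11, -3)), -10021) = Add(264, -10021) = -9757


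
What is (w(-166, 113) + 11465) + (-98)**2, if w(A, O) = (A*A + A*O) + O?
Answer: 29980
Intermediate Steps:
w(A, O) = O + A**2 + A*O (w(A, O) = (A**2 + A*O) + O = O + A**2 + A*O)
(w(-166, 113) + 11465) + (-98)**2 = ((113 + (-166)**2 - 166*113) + 11465) + (-98)**2 = ((113 + 27556 - 18758) + 11465) + 9604 = (8911 + 11465) + 9604 = 20376 + 9604 = 29980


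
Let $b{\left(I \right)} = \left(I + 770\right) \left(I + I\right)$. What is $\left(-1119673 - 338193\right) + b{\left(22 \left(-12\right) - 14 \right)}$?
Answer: $-1731418$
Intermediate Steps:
$b{\left(I \right)} = 2 I \left(770 + I\right)$ ($b{\left(I \right)} = \left(770 + I\right) 2 I = 2 I \left(770 + I\right)$)
$\left(-1119673 - 338193\right) + b{\left(22 \left(-12\right) - 14 \right)} = \left(-1119673 - 338193\right) + 2 \left(22 \left(-12\right) - 14\right) \left(770 + \left(22 \left(-12\right) - 14\right)\right) = -1457866 + 2 \left(-264 - 14\right) \left(770 - 278\right) = -1457866 + 2 \left(-278\right) \left(770 - 278\right) = -1457866 + 2 \left(-278\right) 492 = -1457866 - 273552 = -1731418$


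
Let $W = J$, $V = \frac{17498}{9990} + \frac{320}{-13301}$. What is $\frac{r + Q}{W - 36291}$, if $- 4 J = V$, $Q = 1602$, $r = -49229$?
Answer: $\frac{12657064805460}{9644592460229} \approx 1.3123$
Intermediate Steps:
$V = \frac{114772049}{66438495}$ ($V = 17498 \cdot \frac{1}{9990} + 320 \left(- \frac{1}{13301}\right) = \frac{8749}{4995} - \frac{320}{13301} = \frac{114772049}{66438495} \approx 1.7275$)
$J = - \frac{114772049}{265753980}$ ($J = \left(- \frac{1}{4}\right) \frac{114772049}{66438495} = - \frac{114772049}{265753980} \approx -0.43187$)
$W = - \frac{114772049}{265753980} \approx -0.43187$
$\frac{r + Q}{W - 36291} = \frac{-49229 + 1602}{- \frac{114772049}{265753980} - 36291} = - \frac{47627}{- \frac{9644592460229}{265753980}} = \left(-47627\right) \left(- \frac{265753980}{9644592460229}\right) = \frac{12657064805460}{9644592460229}$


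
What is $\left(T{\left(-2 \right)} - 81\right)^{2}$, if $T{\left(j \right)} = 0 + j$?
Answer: $6889$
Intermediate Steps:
$T{\left(j \right)} = j$
$\left(T{\left(-2 \right)} - 81\right)^{2} = \left(-2 - 81\right)^{2} = \left(-83\right)^{2} = 6889$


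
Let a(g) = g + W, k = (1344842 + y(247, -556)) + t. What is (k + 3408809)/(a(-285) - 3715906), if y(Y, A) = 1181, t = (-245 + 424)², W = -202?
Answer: -4786873/3716393 ≈ -1.2880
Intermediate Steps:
t = 32041 (t = 179² = 32041)
k = 1378064 (k = (1344842 + 1181) + 32041 = 1346023 + 32041 = 1378064)
a(g) = -202 + g (a(g) = g - 202 = -202 + g)
(k + 3408809)/(a(-285) - 3715906) = (1378064 + 3408809)/((-202 - 285) - 3715906) = 4786873/(-487 - 3715906) = 4786873/(-3716393) = 4786873*(-1/3716393) = -4786873/3716393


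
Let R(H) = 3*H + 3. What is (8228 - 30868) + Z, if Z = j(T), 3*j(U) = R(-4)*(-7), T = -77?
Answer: -22619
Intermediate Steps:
R(H) = 3 + 3*H
j(U) = 21 (j(U) = ((3 + 3*(-4))*(-7))/3 = ((3 - 12)*(-7))/3 = (-9*(-7))/3 = (1/3)*63 = 21)
Z = 21
(8228 - 30868) + Z = (8228 - 30868) + 21 = -22640 + 21 = -22619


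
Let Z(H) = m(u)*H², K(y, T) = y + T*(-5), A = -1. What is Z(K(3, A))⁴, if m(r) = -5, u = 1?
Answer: 10485760000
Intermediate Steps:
K(y, T) = y - 5*T
Z(H) = -5*H²
Z(K(3, A))⁴ = (-5*(3 - 5*(-1))²)⁴ = (-5*(3 + 5)²)⁴ = (-5*8²)⁴ = (-5*64)⁴ = (-320)⁴ = 10485760000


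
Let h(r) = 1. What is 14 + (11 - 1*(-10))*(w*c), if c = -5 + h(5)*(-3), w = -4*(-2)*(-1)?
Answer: 1358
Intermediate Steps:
w = -8 (w = 8*(-1) = -8)
c = -8 (c = -5 + 1*(-3) = -5 - 3 = -8)
14 + (11 - 1*(-10))*(w*c) = 14 + (11 - 1*(-10))*(-8*(-8)) = 14 + (11 + 10)*64 = 14 + 21*64 = 14 + 1344 = 1358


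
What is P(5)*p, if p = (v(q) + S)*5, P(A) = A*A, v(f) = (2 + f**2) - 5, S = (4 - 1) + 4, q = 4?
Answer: 2500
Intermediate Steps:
S = 7 (S = 3 + 4 = 7)
v(f) = -3 + f**2
P(A) = A**2
p = 100 (p = ((-3 + 4**2) + 7)*5 = ((-3 + 16) + 7)*5 = (13 + 7)*5 = 20*5 = 100)
P(5)*p = 5**2*100 = 25*100 = 2500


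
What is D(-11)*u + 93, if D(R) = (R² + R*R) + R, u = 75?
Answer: 17418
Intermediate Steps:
D(R) = R + 2*R² (D(R) = (R² + R²) + R = 2*R² + R = R + 2*R²)
D(-11)*u + 93 = -11*(1 + 2*(-11))*75 + 93 = -11*(1 - 22)*75 + 93 = -11*(-21)*75 + 93 = 231*75 + 93 = 17325 + 93 = 17418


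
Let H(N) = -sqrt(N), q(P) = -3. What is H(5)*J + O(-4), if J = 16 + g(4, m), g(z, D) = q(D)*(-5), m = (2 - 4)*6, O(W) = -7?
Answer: -7 - 31*sqrt(5) ≈ -76.318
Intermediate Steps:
m = -12 (m = -2*6 = -12)
g(z, D) = 15 (g(z, D) = -3*(-5) = 15)
J = 31 (J = 16 + 15 = 31)
H(5)*J + O(-4) = -sqrt(5)*31 - 7 = -31*sqrt(5) - 7 = -7 - 31*sqrt(5)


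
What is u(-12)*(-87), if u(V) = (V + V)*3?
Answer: 6264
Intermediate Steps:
u(V) = 6*V (u(V) = (2*V)*3 = 6*V)
u(-12)*(-87) = (6*(-12))*(-87) = -72*(-87) = 6264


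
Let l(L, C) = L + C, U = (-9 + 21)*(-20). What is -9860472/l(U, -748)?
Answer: 2465118/247 ≈ 9980.2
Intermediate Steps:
U = -240 (U = 12*(-20) = -240)
l(L, C) = C + L
-9860472/l(U, -748) = -9860472/(-748 - 240) = -9860472/(-988) = -9860472*(-1/988) = 2465118/247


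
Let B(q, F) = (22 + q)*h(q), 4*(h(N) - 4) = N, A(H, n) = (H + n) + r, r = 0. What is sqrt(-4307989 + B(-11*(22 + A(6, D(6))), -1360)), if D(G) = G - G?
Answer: I*sqrt(4287111) ≈ 2070.5*I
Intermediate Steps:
D(G) = 0
A(H, n) = H + n (A(H, n) = (H + n) + 0 = H + n)
h(N) = 4 + N/4
B(q, F) = (4 + q/4)*(22 + q) (B(q, F) = (22 + q)*(4 + q/4) = (4 + q/4)*(22 + q))
sqrt(-4307989 + B(-11*(22 + A(6, D(6))), -1360)) = sqrt(-4307989 + (16 - 11*(22 + (6 + 0)))*(22 - 11*(22 + (6 + 0)))/4) = sqrt(-4307989 + (16 - 11*(22 + 6))*(22 - 11*(22 + 6))/4) = sqrt(-4307989 + (16 - 11*28)*(22 - 11*28)/4) = sqrt(-4307989 + (16 - 308)*(22 - 308)/4) = sqrt(-4307989 + (1/4)*(-292)*(-286)) = sqrt(-4307989 + 20878) = sqrt(-4287111) = I*sqrt(4287111)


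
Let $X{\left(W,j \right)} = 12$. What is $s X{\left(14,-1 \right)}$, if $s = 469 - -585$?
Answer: $12648$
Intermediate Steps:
$s = 1054$ ($s = 469 + 585 = 1054$)
$s X{\left(14,-1 \right)} = 1054 \cdot 12 = 12648$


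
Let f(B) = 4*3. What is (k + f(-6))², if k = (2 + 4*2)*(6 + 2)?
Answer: 8464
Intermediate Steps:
f(B) = 12
k = 80 (k = (2 + 8)*8 = 10*8 = 80)
(k + f(-6))² = (80 + 12)² = 92² = 8464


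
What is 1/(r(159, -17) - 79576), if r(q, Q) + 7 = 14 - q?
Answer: -1/79728 ≈ -1.2543e-5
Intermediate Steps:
r(q, Q) = 7 - q (r(q, Q) = -7 + (14 - q) = 7 - q)
1/(r(159, -17) - 79576) = 1/((7 - 1*159) - 79576) = 1/((7 - 159) - 79576) = 1/(-152 - 79576) = 1/(-79728) = -1/79728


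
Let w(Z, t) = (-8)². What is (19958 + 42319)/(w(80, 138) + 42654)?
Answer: 62277/42718 ≈ 1.4579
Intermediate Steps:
w(Z, t) = 64
(19958 + 42319)/(w(80, 138) + 42654) = (19958 + 42319)/(64 + 42654) = 62277/42718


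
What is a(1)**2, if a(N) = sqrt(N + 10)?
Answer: 11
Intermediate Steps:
a(N) = sqrt(10 + N)
a(1)**2 = (sqrt(10 + 1))**2 = (sqrt(11))**2 = 11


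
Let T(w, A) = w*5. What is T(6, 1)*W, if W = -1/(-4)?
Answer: 15/2 ≈ 7.5000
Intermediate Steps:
T(w, A) = 5*w
W = 1/4 (W = -1*(-1/4) = 1/4 ≈ 0.25000)
T(6, 1)*W = (5*6)*(1/4) = 30*(1/4) = 15/2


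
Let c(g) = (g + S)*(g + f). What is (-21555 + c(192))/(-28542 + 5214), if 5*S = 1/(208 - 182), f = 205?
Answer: -7107367/3032640 ≈ -2.3436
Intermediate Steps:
S = 1/130 (S = 1/(5*(208 - 182)) = (⅕)/26 = (⅕)*(1/26) = 1/130 ≈ 0.0076923)
c(g) = (205 + g)*(1/130 + g) (c(g) = (g + 1/130)*(g + 205) = (1/130 + g)*(205 + g) = (205 + g)*(1/130 + g))
(-21555 + c(192))/(-28542 + 5214) = (-21555 + (41/26 + 192² + (26651/130)*192))/(-28542 + 5214) = (-21555 + (41/26 + 36864 + 2558496/65))/(-23328) = (-21555 + 9909517/130)*(-1/23328) = (7107367/130)*(-1/23328) = -7107367/3032640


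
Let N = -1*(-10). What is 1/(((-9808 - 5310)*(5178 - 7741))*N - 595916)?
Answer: 1/386878424 ≈ 2.5848e-9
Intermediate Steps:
N = 10
1/(((-9808 - 5310)*(5178 - 7741))*N - 595916) = 1/(((-9808 - 5310)*(5178 - 7741))*10 - 595916) = 1/(-15118*(-2563)*10 - 595916) = 1/(38747434*10 - 595916) = 1/(387474340 - 595916) = 1/386878424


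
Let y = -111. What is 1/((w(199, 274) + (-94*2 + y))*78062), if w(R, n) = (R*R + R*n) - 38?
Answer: 1/7321434980 ≈ 1.3659e-10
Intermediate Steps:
w(R, n) = -38 + R**2 + R*n (w(R, n) = (R**2 + R*n) - 38 = -38 + R**2 + R*n)
1/((w(199, 274) + (-94*2 + y))*78062) = 1/(((-38 + 199**2 + 199*274) + (-94*2 - 111))*78062) = (1/78062)/((-38 + 39601 + 54526) + (-188 - 111)) = (1/78062)/(94089 - 299) = (1/78062)/93790 = (1/93790)*(1/78062) = 1/7321434980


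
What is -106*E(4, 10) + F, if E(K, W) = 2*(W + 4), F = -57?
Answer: -3025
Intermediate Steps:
E(K, W) = 8 + 2*W (E(K, W) = 2*(4 + W) = 8 + 2*W)
-106*E(4, 10) + F = -106*(8 + 2*10) - 57 = -106*(8 + 20) - 57 = -106*28 - 57 = -2968 - 57 = -3025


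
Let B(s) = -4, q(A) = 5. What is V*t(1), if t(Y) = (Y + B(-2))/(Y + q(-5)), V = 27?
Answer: -27/2 ≈ -13.500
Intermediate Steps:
t(Y) = (-4 + Y)/(5 + Y) (t(Y) = (Y - 4)/(Y + 5) = (-4 + Y)/(5 + Y))
V*t(1) = 27*((-4 + 1)/(5 + 1)) = 27*(-3/6) = 27*((1/6)*(-3)) = 27*(-1/2) = -27/2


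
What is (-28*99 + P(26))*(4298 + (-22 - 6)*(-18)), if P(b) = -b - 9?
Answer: -13479214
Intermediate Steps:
P(b) = -9 - b
(-28*99 + P(26))*(4298 + (-22 - 6)*(-18)) = (-28*99 + (-9 - 1*26))*(4298 + (-22 - 6)*(-18)) = (-2772 + (-9 - 26))*(4298 - 28*(-18)) = (-2772 - 35)*(4298 + 504) = -2807*4802 = -13479214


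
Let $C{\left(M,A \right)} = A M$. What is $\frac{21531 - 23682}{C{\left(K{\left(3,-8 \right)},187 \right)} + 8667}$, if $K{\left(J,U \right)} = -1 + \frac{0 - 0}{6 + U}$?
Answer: $- \frac{2151}{8480} \approx -0.25366$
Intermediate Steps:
$K{\left(J,U \right)} = -1$ ($K{\left(J,U \right)} = -1 + \frac{0 + 0}{6 + U} = -1 + \frac{0}{6 + U} = -1 + 0 = -1$)
$\frac{21531 - 23682}{C{\left(K{\left(3,-8 \right)},187 \right)} + 8667} = \frac{21531 - 23682}{187 \left(-1\right) + 8667} = - \frac{2151}{-187 + 8667} = - \frac{2151}{8480}$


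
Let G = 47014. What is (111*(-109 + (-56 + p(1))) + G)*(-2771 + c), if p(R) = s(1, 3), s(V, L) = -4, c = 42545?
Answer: 1123814370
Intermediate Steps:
p(R) = -4
(111*(-109 + (-56 + p(1))) + G)*(-2771 + c) = (111*(-109 + (-56 - 4)) + 47014)*(-2771 + 42545) = (111*(-109 - 60) + 47014)*39774 = (111*(-169) + 47014)*39774 = (-18759 + 47014)*39774 = 28255*39774 = 1123814370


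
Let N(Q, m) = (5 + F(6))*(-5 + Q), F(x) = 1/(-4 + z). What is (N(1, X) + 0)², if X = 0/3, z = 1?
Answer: 3136/9 ≈ 348.44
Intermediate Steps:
F(x) = -⅓ (F(x) = 1/(-4 + 1) = 1/(-3) = -⅓)
X = 0 (X = 0*(⅓) = 0)
N(Q, m) = -70/3 + 14*Q/3 (N(Q, m) = (5 - ⅓)*(-5 + Q) = 14*(-5 + Q)/3 = -70/3 + 14*Q/3)
(N(1, X) + 0)² = ((-70/3 + (14/3)*1) + 0)² = ((-70/3 + 14/3) + 0)² = (-56/3 + 0)² = (-56/3)² = 3136/9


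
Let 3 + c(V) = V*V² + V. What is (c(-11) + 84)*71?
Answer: -89531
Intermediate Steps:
c(V) = -3 + V + V³ (c(V) = -3 + (V*V² + V) = -3 + (V³ + V) = -3 + (V + V³) = -3 + V + V³)
(c(-11) + 84)*71 = ((-3 - 11 + (-11)³) + 84)*71 = ((-3 - 11 - 1331) + 84)*71 = (-1345 + 84)*71 = -1261*71 = -89531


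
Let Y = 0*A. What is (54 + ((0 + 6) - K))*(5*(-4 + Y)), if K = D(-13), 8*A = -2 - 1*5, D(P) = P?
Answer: -1460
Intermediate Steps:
A = -7/8 (A = (-2 - 1*5)/8 = (-2 - 5)/8 = (⅛)*(-7) = -7/8 ≈ -0.87500)
Y = 0 (Y = 0*(-7/8) = 0)
K = -13
(54 + ((0 + 6) - K))*(5*(-4 + Y)) = (54 + ((0 + 6) - 1*(-13)))*(5*(-4 + 0)) = (54 + (6 + 13))*(5*(-4)) = (54 + 19)*(-20) = 73*(-20) = -1460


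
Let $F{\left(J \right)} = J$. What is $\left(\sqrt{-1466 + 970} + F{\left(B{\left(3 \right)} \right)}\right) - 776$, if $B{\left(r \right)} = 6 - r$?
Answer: $-773 + 4 i \sqrt{31} \approx -773.0 + 22.271 i$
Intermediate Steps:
$\left(\sqrt{-1466 + 970} + F{\left(B{\left(3 \right)} \right)}\right) - 776 = \left(\sqrt{-1466 + 970} + \left(6 - 3\right)\right) - 776 = \left(\sqrt{-496} + \left(6 - 3\right)\right) - 776 = \left(4 i \sqrt{31} + 3\right) - 776 = \left(3 + 4 i \sqrt{31}\right) - 776 = -773 + 4 i \sqrt{31}$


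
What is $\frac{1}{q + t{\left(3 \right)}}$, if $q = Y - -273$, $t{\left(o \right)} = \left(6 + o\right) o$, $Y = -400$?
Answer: $- \frac{1}{100} \approx -0.01$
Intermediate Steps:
$t{\left(o \right)} = o \left(6 + o\right)$
$q = -127$ ($q = -400 - -273 = -400 + 273 = -127$)
$\frac{1}{q + t{\left(3 \right)}} = \frac{1}{-127 + 3 \left(6 + 3\right)} = \frac{1}{-127 + 3 \cdot 9} = \frac{1}{-127 + 27} = \frac{1}{-100} = - \frac{1}{100}$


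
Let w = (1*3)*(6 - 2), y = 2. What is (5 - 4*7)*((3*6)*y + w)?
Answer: -1104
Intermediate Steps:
w = 12 (w = 3*4 = 12)
(5 - 4*7)*((3*6)*y + w) = (5 - 4*7)*((3*6)*2 + 12) = (5 - 28)*(18*2 + 12) = -23*(36 + 12) = -23*48 = -1104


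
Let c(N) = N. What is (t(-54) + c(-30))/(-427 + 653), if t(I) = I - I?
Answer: -15/113 ≈ -0.13274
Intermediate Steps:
t(I) = 0
(t(-54) + c(-30))/(-427 + 653) = (0 - 30)/(-427 + 653) = -30/226 = -30*1/226 = -15/113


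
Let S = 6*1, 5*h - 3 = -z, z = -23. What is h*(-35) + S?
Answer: -176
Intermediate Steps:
h = 26/5 (h = ⅗ + (-1*(-23))/5 = ⅗ + (⅕)*23 = ⅗ + 23/5 = 26/5 ≈ 5.2000)
S = 6
h*(-35) + S = (26/5)*(-35) + 6 = -182 + 6 = -176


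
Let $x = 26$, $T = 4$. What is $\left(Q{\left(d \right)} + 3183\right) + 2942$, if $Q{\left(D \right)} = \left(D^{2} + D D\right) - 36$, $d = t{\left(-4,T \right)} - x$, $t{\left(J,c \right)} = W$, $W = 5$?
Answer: $6971$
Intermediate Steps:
$t{\left(J,c \right)} = 5$
$d = -21$ ($d = 5 - 26 = -21$)
$Q{\left(D \right)} = -36 + 2 D^{2}$ ($Q{\left(D \right)} = \left(D^{2} + D^{2}\right) - 36 = 2 D^{2} - 36 = -36 + 2 D^{2}$)
$\left(Q{\left(d \right)} + 3183\right) + 2942 = \left(\left(-36 + 2 \left(-21\right)^{2}\right) + 3183\right) + 2942 = \left(\left(-36 + 2 \cdot 441\right) + 3183\right) + 2942 = \left(\left(-36 + 882\right) + 3183\right) + 2942 = \left(846 + 3183\right) + 2942 = 4029 + 2942 = 6971$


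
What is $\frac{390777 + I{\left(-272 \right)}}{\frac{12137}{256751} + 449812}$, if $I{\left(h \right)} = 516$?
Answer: $\frac{100464869043}{115489692949} \approx 0.8699$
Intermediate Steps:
$\frac{390777 + I{\left(-272 \right)}}{\frac{12137}{256751} + 449812} = \frac{390777 + 516}{\frac{12137}{256751} + 449812} = \frac{391293}{12137 \cdot \frac{1}{256751} + 449812} = \frac{391293}{\frac{12137}{256751} + 449812} = \frac{391293}{\frac{115489692949}{256751}} = 391293 \cdot \frac{256751}{115489692949} = \frac{100464869043}{115489692949}$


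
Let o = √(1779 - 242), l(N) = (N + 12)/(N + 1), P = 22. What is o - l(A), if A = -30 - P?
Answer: -40/51 + √1537 ≈ 38.420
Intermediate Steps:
A = -52 (A = -30 - 1*22 = -30 - 22 = -52)
l(N) = (12 + N)/(1 + N)
o = √1537 ≈ 39.205
o - l(A) = √1537 - (12 - 52)/(1 - 52) = √1537 - (-40)/(-51) = √1537 - (-1)*(-40)/51 = √1537 - 1*40/51 = √1537 - 40/51 = -40/51 + √1537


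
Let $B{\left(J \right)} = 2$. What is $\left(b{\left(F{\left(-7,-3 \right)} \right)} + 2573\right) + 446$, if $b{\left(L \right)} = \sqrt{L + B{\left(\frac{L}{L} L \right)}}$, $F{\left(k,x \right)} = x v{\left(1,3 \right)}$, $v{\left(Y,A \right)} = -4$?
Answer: $3019 + \sqrt{14} \approx 3022.7$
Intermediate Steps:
$F{\left(k,x \right)} = - 4 x$ ($F{\left(k,x \right)} = x \left(-4\right) = - 4 x$)
$b{\left(L \right)} = \sqrt{2 + L}$ ($b{\left(L \right)} = \sqrt{L + 2} = \sqrt{2 + L}$)
$\left(b{\left(F{\left(-7,-3 \right)} \right)} + 2573\right) + 446 = \left(\sqrt{2 - -12} + 2573\right) + 446 = \left(\sqrt{2 + 12} + 2573\right) + 446 = \left(\sqrt{14} + 2573\right) + 446 = \left(2573 + \sqrt{14}\right) + 446 = 3019 + \sqrt{14}$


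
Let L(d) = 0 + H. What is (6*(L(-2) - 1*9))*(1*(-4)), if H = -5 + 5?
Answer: 216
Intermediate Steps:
H = 0
L(d) = 0 (L(d) = 0 + 0 = 0)
(6*(L(-2) - 1*9))*(1*(-4)) = (6*(0 - 1*9))*(1*(-4)) = (6*(0 - 9))*(-4) = (6*(-9))*(-4) = -54*(-4) = 216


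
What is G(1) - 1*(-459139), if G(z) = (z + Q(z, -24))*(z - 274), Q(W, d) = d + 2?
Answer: 464872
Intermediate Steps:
Q(W, d) = 2 + d
G(z) = (-274 + z)*(-22 + z) (G(z) = (z + (2 - 24))*(z - 274) = (z - 22)*(-274 + z) = (-22 + z)*(-274 + z) = (-274 + z)*(-22 + z))
G(1) - 1*(-459139) = (6028 + 1² - 296*1) - 1*(-459139) = (6028 + 1 - 296) + 459139 = 5733 + 459139 = 464872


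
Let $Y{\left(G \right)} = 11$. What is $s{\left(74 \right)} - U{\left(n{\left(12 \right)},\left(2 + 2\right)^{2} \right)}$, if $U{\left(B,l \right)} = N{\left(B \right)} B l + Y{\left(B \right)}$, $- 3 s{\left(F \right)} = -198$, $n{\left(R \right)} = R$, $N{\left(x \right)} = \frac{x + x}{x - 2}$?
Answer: $- \frac{2029}{5} \approx -405.8$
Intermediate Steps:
$N{\left(x \right)} = \frac{2 x}{-2 + x}$
$s{\left(F \right)} = 66$ ($s{\left(F \right)} = \left(- \frac{1}{3}\right) \left(-198\right) = 66$)
$U{\left(B,l \right)} = 11 + \frac{2 l B^{2}}{-2 + B}$ ($U{\left(B,l \right)} = \frac{2 B}{-2 + B} B l + 11 = \frac{2 B^{2}}{-2 + B} l + 11 = \frac{2 l B^{2}}{-2 + B} + 11 = 11 + \frac{2 l B^{2}}{-2 + B}$)
$s{\left(74 \right)} - U{\left(n{\left(12 \right)},\left(2 + 2\right)^{2} \right)} = 66 - \frac{-22 + 11 \cdot 12 + 2 \left(2 + 2\right)^{2} \cdot 12^{2}}{-2 + 12} = 66 - \frac{-22 + 132 + 2 \cdot 4^{2} \cdot 144}{10} = 66 - \frac{-22 + 132 + 2 \cdot 16 \cdot 144}{10} = 66 - \frac{-22 + 132 + 4608}{10} = 66 - \frac{1}{10} \cdot 4718 = 66 - \frac{2359}{5} = - \frac{2029}{5}$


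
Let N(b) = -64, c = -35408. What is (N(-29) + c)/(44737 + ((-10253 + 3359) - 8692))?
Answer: -11824/9717 ≈ -1.2168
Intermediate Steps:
(N(-29) + c)/(44737 + ((-10253 + 3359) - 8692)) = (-64 - 35408)/(44737 + ((-10253 + 3359) - 8692)) = -35472/(44737 + (-6894 - 8692)) = -35472/(44737 - 15586) = -35472/29151 = -35472*1/29151 = -11824/9717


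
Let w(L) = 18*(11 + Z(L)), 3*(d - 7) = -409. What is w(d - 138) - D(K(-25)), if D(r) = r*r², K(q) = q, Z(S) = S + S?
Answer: 6199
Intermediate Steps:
Z(S) = 2*S
d = -388/3 (d = 7 + (⅓)*(-409) = 7 - 409/3 = -388/3 ≈ -129.33)
w(L) = 198 + 36*L (w(L) = 18*(11 + 2*L) = 198 + 36*L)
D(r) = r³
w(d - 138) - D(K(-25)) = (198 + 36*(-388/3 - 138)) - 1*(-25)³ = (198 + 36*(-802/3)) - 1*(-15625) = (198 - 9624) + 15625 = -9426 + 15625 = 6199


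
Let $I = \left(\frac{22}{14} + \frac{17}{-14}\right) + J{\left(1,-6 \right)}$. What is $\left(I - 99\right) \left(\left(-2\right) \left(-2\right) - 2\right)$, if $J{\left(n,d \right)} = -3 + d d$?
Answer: $- \frac{919}{7} \approx -131.29$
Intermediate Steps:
$J{\left(n,d \right)} = -3 + d^{2}$
$I = \frac{467}{14}$ ($I = \left(\frac{22}{14} + \frac{17}{-14}\right) - \left(3 - \left(-6\right)^{2}\right) = \left(22 \cdot \frac{1}{14} + 17 \left(- \frac{1}{14}\right)\right) + \left(-3 + 36\right) = \left(\frac{11}{7} - \frac{17}{14}\right) + 33 = \frac{5}{14} + 33 = \frac{467}{14} \approx 33.357$)
$\left(I - 99\right) \left(\left(-2\right) \left(-2\right) - 2\right) = \left(\frac{467}{14} - 99\right) \left(\left(-2\right) \left(-2\right) - 2\right) = - \frac{919 \left(4 - 2\right)}{14} = \left(- \frac{919}{14}\right) 2 = - \frac{919}{7}$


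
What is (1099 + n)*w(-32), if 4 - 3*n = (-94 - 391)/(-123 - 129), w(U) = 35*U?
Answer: -33254680/27 ≈ -1.2317e+6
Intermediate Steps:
n = 523/756 (n = 4/3 - (-94 - 391)/(3*(-123 - 129)) = 4/3 - (-485)/(3*(-252)) = 4/3 - (-485)*(-1)/(3*252) = 4/3 - 1/3*485/252 = 4/3 - 485/756 = 523/756 ≈ 0.69180)
(1099 + n)*w(-32) = (1099 + 523/756)*(35*(-32)) = (831367/756)*(-1120) = -33254680/27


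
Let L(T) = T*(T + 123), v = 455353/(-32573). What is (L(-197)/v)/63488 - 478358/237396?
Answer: -1742724323375417/857873511533568 ≈ -2.0314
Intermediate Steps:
v = -455353/32573 (v = 455353*(-1/32573) = -455353/32573 ≈ -13.979)
L(T) = T*(123 + T)
(L(-197)/v)/63488 - 478358/237396 = ((-197*(123 - 197))/(-455353/32573))/63488 - 478358/237396 = (-197*(-74)*(-32573/455353))*(1/63488) - 478358*1/237396 = (14578*(-32573/455353))*(1/63488) - 239179/118698 = -474849194/455353*1/63488 - 239179/118698 = -237424597/14454725632 - 239179/118698 = -1742724323375417/857873511533568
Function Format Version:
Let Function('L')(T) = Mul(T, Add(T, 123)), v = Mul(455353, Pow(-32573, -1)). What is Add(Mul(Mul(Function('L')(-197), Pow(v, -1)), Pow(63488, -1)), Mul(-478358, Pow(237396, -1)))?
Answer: Rational(-1742724323375417, 857873511533568) ≈ -2.0314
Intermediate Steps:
v = Rational(-455353, 32573) (v = Mul(455353, Rational(-1, 32573)) = Rational(-455353, 32573) ≈ -13.979)
Function('L')(T) = Mul(T, Add(123, T))
Add(Mul(Mul(Function('L')(-197), Pow(v, -1)), Pow(63488, -1)), Mul(-478358, Pow(237396, -1))) = Add(Mul(Mul(Mul(-197, Add(123, -197)), Pow(Rational(-455353, 32573), -1)), Pow(63488, -1)), Mul(-478358, Pow(237396, -1))) = Add(Mul(Mul(Mul(-197, -74), Rational(-32573, 455353)), Rational(1, 63488)), Mul(-478358, Rational(1, 237396))) = Add(Mul(Mul(14578, Rational(-32573, 455353)), Rational(1, 63488)), Rational(-239179, 118698)) = Add(Mul(Rational(-474849194, 455353), Rational(1, 63488)), Rational(-239179, 118698)) = Add(Rational(-237424597, 14454725632), Rational(-239179, 118698)) = Rational(-1742724323375417, 857873511533568)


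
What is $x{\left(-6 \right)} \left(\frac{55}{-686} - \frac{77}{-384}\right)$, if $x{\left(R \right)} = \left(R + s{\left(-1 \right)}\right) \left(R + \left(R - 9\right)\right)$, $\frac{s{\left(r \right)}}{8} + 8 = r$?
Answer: $\frac{618189}{3136} \approx 197.13$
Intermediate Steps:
$s{\left(r \right)} = -64 + 8 r$
$x{\left(R \right)} = \left(-72 + R\right) \left(-9 + 2 R\right)$ ($x{\left(R \right)} = \left(R + \left(-64 + 8 \left(-1\right)\right)\right) \left(R + \left(R - 9\right)\right) = \left(R - 72\right) \left(R + \left(-9 + R\right)\right) = \left(R - 72\right) \left(-9 + 2 R\right) = \left(-72 + R\right) \left(-9 + 2 R\right)$)
$x{\left(-6 \right)} \left(\frac{55}{-686} - \frac{77}{-384}\right) = \left(648 - -918 + 2 \left(-6\right)^{2}\right) \left(\frac{55}{-686} - \frac{77}{-384}\right) = \left(648 + 918 + 2 \cdot 36\right) \left(55 \left(- \frac{1}{686}\right) - - \frac{77}{384}\right) = \left(648 + 918 + 72\right) \left(- \frac{55}{686} + \frac{77}{384}\right) = 1638 \cdot \frac{15851}{131712} = \frac{618189}{3136}$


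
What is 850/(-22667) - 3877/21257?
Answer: -105948409/481832419 ≈ -0.21989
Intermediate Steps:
850/(-22667) - 3877/21257 = 850*(-1/22667) - 3877*1/21257 = -850/22667 - 3877/21257 = -105948409/481832419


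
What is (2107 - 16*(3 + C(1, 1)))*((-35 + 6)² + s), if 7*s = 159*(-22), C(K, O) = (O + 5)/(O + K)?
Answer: 4804279/7 ≈ 6.8633e+5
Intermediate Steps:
C(K, O) = (5 + O)/(K + O)
s = -3498/7 (s = (159*(-22))/7 = (⅐)*(-3498) = -3498/7 ≈ -499.71)
(2107 - 16*(3 + C(1, 1)))*((-35 + 6)² + s) = (2107 - 16*(3 + (5 + 1)/(1 + 1)))*((-35 + 6)² - 3498/7) = (2107 - 16*(3 + 6/2))*((-29)² - 3498/7) = (2107 - 16*(3 + (½)*6))*(841 - 3498/7) = (2107 - 16*(3 + 3))*(2389/7) = (2107 - 16*6)*(2389/7) = (2107 - 96)*(2389/7) = 2011*(2389/7) = 4804279/7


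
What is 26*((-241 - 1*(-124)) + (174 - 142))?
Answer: -2210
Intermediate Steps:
26*((-241 - 1*(-124)) + (174 - 142)) = 26*((-241 + 124) + 32) = 26*(-117 + 32) = 26*(-85) = -2210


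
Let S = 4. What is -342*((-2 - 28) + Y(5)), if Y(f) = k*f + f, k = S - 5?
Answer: 10260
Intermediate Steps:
k = -1 (k = 4 - 5 = -1)
Y(f) = 0 (Y(f) = -f + f = 0)
-342*((-2 - 28) + Y(5)) = -342*((-2 - 28) + 0) = -342*(-30 + 0) = -342*(-30) = 10260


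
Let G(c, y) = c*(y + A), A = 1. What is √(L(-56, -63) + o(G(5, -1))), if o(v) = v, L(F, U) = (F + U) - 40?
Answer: I*√159 ≈ 12.61*I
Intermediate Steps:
L(F, U) = -40 + F + U
G(c, y) = c*(1 + y) (G(c, y) = c*(y + 1) = c*(1 + y))
√(L(-56, -63) + o(G(5, -1))) = √((-40 - 56 - 63) + 5*(1 - 1)) = √(-159 + 5*0) = √(-159 + 0) = √(-159) = I*√159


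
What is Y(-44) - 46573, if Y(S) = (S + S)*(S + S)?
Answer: -38829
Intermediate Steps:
Y(S) = 4*S² (Y(S) = (2*S)*(2*S) = 4*S²)
Y(-44) - 46573 = 4*(-44)² - 46573 = 4*1936 - 46573 = 7744 - 46573 = -38829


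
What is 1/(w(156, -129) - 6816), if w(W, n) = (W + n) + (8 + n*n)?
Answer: 1/9860 ≈ 0.00010142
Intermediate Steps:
w(W, n) = 8 + W + n + n² (w(W, n) = (W + n) + (8 + n²) = 8 + W + n + n²)
1/(w(156, -129) - 6816) = 1/((8 + 156 - 129 + (-129)²) - 6816) = 1/((8 + 156 - 129 + 16641) - 6816) = 1/(16676 - 6816) = 1/9860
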